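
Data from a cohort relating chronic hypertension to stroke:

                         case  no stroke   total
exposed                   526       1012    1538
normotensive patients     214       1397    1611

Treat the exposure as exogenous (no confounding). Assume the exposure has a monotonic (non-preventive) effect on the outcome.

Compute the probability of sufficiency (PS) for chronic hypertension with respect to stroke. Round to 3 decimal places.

p₁ = P(outcome | exposed) = 526/1538 = 0.342
p₀ = P(outcome | unexposed) = 214/1611 = 0.13284
Under exogeneity and monotonicity, PS = (p₁ − p₀) / (1 − p₀).
PS = (0.342 − 0.13284) / (1 − 0.13284) = 0.20917 / 0.86716 ≈ 0.2412

PS ≈ 0.241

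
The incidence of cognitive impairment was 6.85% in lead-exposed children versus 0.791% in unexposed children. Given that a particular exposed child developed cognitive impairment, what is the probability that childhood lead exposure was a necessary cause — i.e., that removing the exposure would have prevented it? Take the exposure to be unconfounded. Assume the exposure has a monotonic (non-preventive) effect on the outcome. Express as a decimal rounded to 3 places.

p₁ = 0.0685, p₀ = 0.00791.
Under exogeneity and monotonicity, PN = (p₁ − p₀) / p₁.
PN = (0.0685 − 0.00791) / 0.0685 = 0.06059 / 0.0685 ≈ 0.8845

PN ≈ 0.885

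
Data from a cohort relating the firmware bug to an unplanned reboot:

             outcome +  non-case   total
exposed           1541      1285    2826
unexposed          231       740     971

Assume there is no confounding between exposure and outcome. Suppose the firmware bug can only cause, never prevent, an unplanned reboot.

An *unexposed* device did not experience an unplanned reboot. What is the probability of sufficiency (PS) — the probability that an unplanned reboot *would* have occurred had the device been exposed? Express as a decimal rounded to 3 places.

p₁ = P(outcome | exposed) = 1541/2826 = 0.54529
p₀ = P(outcome | unexposed) = 231/971 = 0.2379
Under exogeneity and monotonicity, PS = (p₁ − p₀)/(1 − p₀).
PS = (0.54529 − 0.2379) / 0.7621 ≈ 0.4034

PS ≈ 0.403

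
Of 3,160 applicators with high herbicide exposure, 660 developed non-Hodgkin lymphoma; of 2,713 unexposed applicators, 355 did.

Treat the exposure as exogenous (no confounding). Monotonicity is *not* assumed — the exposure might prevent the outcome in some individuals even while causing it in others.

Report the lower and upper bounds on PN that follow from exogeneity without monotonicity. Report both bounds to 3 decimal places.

p₁ = P(outcome | exposed) = 660/3160 = 0.20886
p₀ = P(outcome | unexposed) = 355/2713 = 0.13085
Under exogeneity alone the bounds on PN are max{0,(p₁−p₀)/p₁} ≤ PN ≤ min{1,(1−p₀)/p₁}.
  lower = (p₁ − p₀)/p₁ = 0.078009 / 0.20886 ≈ 0.3735
  upper = min{1, (1 − p₀)/p₁} = 0.86915 / 0.20886 ≈ 4.1614 → capped at 1

0.373 ≤ PN ≤ 1.000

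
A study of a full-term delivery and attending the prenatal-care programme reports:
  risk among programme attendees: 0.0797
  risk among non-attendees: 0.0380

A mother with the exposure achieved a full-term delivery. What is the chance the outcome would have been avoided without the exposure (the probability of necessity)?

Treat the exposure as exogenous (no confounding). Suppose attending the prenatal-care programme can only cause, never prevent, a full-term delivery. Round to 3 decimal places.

PN ≈ 0.523

Let p₁ = 0.0797, p₀ = 0.038.
Under exogeneity and monotonicity, PN = (p₁ − p₀) / p₁.
PN = (0.0797 − 0.038) / 0.0797 = 0.0417 / 0.0797 ≈ 0.5232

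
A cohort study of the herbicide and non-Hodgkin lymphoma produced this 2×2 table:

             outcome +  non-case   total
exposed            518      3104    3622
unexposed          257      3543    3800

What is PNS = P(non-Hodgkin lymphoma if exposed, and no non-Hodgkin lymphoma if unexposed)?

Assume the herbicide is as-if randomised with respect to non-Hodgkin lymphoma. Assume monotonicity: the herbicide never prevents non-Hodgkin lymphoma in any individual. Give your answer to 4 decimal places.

PNS ≈ 0.0754

p₁ = P(outcome | exposed) = 518/3622 = 0.14301
p₀ = P(outcome | unexposed) = 257/3800 = 0.067632
Under exogeneity and monotonicity, PNS = p₁ − p₀.
PNS = 0.14301 − 0.067632 = 0.075383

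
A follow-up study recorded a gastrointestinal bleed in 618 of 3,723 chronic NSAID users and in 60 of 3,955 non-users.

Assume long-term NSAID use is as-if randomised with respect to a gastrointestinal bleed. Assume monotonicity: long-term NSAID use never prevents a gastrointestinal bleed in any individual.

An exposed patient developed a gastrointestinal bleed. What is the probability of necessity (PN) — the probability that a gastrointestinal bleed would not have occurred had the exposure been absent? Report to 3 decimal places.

PN ≈ 0.909

p₁ = P(outcome | exposed) = 618/3723 = 0.166
p₀ = P(outcome | unexposed) = 60/3955 = 0.015171
Under exogeneity and monotonicity, PN = (p₁ − p₀) / p₁.
PN = (0.166 − 0.015171) / 0.166 = 0.15082 / 0.166 ≈ 0.9086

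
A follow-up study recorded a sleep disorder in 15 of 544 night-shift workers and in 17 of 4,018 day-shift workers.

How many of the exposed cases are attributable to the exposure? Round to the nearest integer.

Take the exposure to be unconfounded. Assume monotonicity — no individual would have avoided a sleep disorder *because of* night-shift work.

p₁ = P(outcome | exposed) = 15/544 = 0.027574
p₀ = P(outcome | unexposed) = 17/4018 = 0.004231
PN = (p₁ − p₀)/p₁ = (0.027574 − 0.004231) / 0.027574 ≈ 0.84656.
Attributable cases ≈ PN × (exposed cases) = 0.84656 × 15 ≈ 12.70.

about 13 cases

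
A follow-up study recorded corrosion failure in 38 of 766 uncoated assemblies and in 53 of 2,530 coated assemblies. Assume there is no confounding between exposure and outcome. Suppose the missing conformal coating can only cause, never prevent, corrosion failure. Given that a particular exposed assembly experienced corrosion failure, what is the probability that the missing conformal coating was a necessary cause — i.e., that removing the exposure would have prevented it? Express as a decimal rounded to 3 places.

PN ≈ 0.578

p₁ = P(outcome | exposed) = 38/766 = 0.049608
p₀ = P(outcome | unexposed) = 53/2530 = 0.020949
Under exogeneity and monotonicity, PN = (p₁ − p₀) / p₁.
PN = (0.049608 − 0.020949) / 0.049608 = 0.02866 / 0.049608 ≈ 0.5777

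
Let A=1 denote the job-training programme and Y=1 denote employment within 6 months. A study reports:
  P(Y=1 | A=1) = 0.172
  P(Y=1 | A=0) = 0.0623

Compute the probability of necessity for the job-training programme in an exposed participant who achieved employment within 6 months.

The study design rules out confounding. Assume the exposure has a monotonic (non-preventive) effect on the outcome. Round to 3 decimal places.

Let p₁ = 0.172, p₀ = 0.0623.
Under exogeneity and monotonicity, PN = (p₁ − p₀) / p₁.
PN = (0.172 − 0.0623) / 0.172 = 0.1097 / 0.172 ≈ 0.6378

PN ≈ 0.638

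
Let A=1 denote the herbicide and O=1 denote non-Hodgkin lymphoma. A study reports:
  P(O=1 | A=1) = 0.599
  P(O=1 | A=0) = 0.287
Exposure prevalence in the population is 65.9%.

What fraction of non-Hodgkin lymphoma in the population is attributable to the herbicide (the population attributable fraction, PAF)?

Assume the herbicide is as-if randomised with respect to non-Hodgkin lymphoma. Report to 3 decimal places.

PAF ≈ 0.417

Let p₁ = 0.599, p₀ = 0.287.
Overall risk P(Y=1) = π·p₁ + (1−π)·p₀ = 0.659×0.599 + 0.341×0.287 = 0.49261.
Under exogeneity, PAF = [P(Y=1) − p₀] / P(Y=1).
PAF = (0.49261 − 0.287) / 0.49261 ≈ 0.4174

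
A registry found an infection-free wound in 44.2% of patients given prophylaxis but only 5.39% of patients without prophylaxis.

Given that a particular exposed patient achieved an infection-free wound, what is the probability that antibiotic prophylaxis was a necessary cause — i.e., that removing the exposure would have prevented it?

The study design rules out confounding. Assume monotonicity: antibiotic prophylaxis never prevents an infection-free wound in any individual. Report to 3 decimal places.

p₁ = 0.442, p₀ = 0.0539.
Under exogeneity and monotonicity, PN = (p₁ − p₀) / p₁.
PN = (0.442 − 0.0539) / 0.442 = 0.3881 / 0.442 ≈ 0.8781

PN ≈ 0.878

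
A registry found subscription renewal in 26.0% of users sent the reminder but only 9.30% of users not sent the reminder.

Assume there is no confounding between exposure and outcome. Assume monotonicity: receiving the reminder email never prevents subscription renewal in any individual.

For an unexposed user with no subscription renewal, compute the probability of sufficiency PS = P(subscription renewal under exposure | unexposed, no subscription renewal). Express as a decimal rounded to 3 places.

p₁ = 0.26, p₀ = 0.093.
Under exogeneity and monotonicity, PS = (p₁ − p₀) / (1 − p₀).
PS = (0.26 − 0.093) / (1 − 0.093) = 0.167 / 0.907 ≈ 0.1841

PS ≈ 0.184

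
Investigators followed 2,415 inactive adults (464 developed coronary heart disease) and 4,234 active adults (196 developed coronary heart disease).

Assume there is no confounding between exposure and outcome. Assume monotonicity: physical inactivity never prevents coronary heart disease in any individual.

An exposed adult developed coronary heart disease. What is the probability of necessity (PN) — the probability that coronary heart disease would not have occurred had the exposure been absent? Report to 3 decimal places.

p₁ = P(outcome | exposed) = 464/2415 = 0.19213
p₀ = P(outcome | unexposed) = 196/4234 = 0.046292
Under exogeneity and monotonicity, PN = (p₁ − p₀) / p₁.
PN = (0.19213 − 0.046292) / 0.19213 = 0.14584 / 0.19213 ≈ 0.7591

PN ≈ 0.759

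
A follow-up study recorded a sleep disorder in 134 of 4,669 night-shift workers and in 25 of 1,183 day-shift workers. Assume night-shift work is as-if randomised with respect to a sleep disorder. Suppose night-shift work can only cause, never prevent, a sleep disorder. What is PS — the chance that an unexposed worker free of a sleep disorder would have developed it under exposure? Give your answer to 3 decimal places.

PS ≈ 0.008

p₁ = P(outcome | exposed) = 134/4669 = 0.0287
p₀ = P(outcome | unexposed) = 25/1183 = 0.021133
Under exogeneity and monotonicity, PS = (p₁ − p₀) / (1 − p₀).
PS = (0.0287 − 0.021133) / (1 − 0.021133) = 0.0075672 / 0.97887 ≈ 0.0077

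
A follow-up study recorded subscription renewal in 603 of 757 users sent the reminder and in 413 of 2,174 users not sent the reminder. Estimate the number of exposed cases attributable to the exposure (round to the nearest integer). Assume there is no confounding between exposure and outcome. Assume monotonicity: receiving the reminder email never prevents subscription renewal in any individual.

p₁ = P(outcome | exposed) = 603/757 = 0.79657
p₀ = P(outcome | unexposed) = 413/2174 = 0.18997
PN = (p₁ − p₀)/p₁ = (0.79657 − 0.18997) / 0.79657 ≈ 0.76151.
Attributable cases ≈ PN × (exposed cases) = 0.76151 × 603 ≈ 459.19.

about 459 cases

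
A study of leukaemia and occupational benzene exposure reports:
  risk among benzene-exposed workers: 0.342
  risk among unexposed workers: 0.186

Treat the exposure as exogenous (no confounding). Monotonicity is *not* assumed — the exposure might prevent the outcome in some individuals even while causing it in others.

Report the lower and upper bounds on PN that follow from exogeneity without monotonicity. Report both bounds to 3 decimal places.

0.456 ≤ PN ≤ 1.000

Let p₁ = 0.342, p₀ = 0.186.
Under exogeneity alone the bounds on PN are max{0,(p₁−p₀)/p₁} ≤ PN ≤ min{1,(1−p₀)/p₁}.
  lower = (p₁ − p₀)/p₁ = 0.156 / 0.342 ≈ 0.4561
  upper = min{1, (1 − p₀)/p₁} = 0.814 / 0.342 ≈ 2.3801 → capped at 1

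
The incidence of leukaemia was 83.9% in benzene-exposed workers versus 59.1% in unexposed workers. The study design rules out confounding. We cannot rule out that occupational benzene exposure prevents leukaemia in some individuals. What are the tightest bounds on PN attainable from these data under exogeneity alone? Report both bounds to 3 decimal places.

p₁ = 0.839, p₀ = 0.591.
Under exogeneity alone the bounds on PN are max{0,(p₁−p₀)/p₁} ≤ PN ≤ min{1,(1−p₀)/p₁}.
  lower = (p₁ − p₀)/p₁ = 0.248 / 0.839 ≈ 0.2956
  upper = min{1, (1 − p₀)/p₁} = 0.409 / 0.839 ≈ 0.4875

0.296 ≤ PN ≤ 0.487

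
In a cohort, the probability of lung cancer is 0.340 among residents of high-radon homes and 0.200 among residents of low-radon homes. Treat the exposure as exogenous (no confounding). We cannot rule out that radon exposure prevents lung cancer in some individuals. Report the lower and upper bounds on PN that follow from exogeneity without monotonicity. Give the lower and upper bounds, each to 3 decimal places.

0.412 ≤ PN ≤ 1.000

Let p₁ = 0.34, p₀ = 0.2.
Under exogeneity alone the bounds on PN are max{0,(p₁−p₀)/p₁} ≤ PN ≤ min{1,(1−p₀)/p₁}.
  lower = (p₁ − p₀)/p₁ = 0.14 / 0.34 ≈ 0.4118
  upper = min{1, (1 − p₀)/p₁} = 0.8 / 0.34 ≈ 2.3529 → capped at 1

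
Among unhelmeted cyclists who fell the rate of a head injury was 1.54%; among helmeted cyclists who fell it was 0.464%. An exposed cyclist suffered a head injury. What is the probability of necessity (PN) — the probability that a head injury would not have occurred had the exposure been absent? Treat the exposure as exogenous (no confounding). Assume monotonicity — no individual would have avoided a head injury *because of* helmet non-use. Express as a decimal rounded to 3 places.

PN ≈ 0.699

p₁ = 0.0154, p₀ = 0.00464.
Under exogeneity and monotonicity, PN = (p₁ − p₀) / p₁.
PN = (0.0154 − 0.00464) / 0.0154 = 0.01076 / 0.0154 ≈ 0.6987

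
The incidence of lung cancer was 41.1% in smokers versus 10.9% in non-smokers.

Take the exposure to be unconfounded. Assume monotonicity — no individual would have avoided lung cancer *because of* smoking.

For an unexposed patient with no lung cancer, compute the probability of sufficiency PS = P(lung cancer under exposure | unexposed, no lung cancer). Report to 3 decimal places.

PS ≈ 0.339

p₁ = 0.411, p₀ = 0.109.
Under exogeneity and monotonicity, PS = (p₁ − p₀) / (1 − p₀).
PS = (0.411 − 0.109) / (1 − 0.109) = 0.302 / 0.891 ≈ 0.3389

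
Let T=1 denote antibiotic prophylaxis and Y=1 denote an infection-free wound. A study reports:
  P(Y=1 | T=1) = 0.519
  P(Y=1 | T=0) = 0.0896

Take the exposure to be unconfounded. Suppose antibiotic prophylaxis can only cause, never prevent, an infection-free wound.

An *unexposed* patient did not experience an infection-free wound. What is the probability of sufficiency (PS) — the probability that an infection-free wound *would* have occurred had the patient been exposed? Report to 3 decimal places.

PS ≈ 0.472

Let p₁ = 0.519, p₀ = 0.0896.
Under exogeneity and monotonicity, PS = (p₁ − p₀) / (1 − p₀).
PS = (0.519 − 0.0896) / (1 − 0.0896) = 0.4294 / 0.9104 ≈ 0.4717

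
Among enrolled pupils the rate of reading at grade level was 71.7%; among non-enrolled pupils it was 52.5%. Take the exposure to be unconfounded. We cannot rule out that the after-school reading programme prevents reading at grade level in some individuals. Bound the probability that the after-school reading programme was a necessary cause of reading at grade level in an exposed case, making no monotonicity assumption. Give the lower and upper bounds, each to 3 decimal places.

p₁ = 0.717, p₀ = 0.525.
Under exogeneity alone the bounds on PN are max{0,(p₁−p₀)/p₁} ≤ PN ≤ min{1,(1−p₀)/p₁}.
  lower = (p₁ − p₀)/p₁ = 0.192 / 0.717 ≈ 0.2678
  upper = min{1, (1 − p₀)/p₁} = 0.475 / 0.717 ≈ 0.6625

0.268 ≤ PN ≤ 0.662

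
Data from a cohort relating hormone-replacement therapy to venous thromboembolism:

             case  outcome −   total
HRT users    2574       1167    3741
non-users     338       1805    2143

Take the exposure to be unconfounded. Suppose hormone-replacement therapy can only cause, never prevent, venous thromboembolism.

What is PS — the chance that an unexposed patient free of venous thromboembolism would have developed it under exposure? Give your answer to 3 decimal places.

PS ≈ 0.630

p₁ = P(outcome | exposed) = 2574/3741 = 0.68805
p₀ = P(outcome | unexposed) = 338/2143 = 0.15772
Under exogeneity and monotonicity, PS = (p₁ − p₀)/(1 − p₀).
PS = (0.68805 − 0.15772) / 0.84228 ≈ 0.6296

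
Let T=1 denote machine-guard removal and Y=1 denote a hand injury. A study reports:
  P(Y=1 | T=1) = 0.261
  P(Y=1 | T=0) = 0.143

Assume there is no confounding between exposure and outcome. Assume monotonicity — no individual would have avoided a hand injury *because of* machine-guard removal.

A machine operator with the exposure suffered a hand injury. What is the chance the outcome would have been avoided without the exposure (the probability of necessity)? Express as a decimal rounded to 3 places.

Let p₁ = 0.261, p₀ = 0.143.
Under exogeneity and monotonicity, PN = (p₁ − p₀) / p₁.
PN = (0.261 − 0.143) / 0.261 = 0.118 / 0.261 ≈ 0.4521

PN ≈ 0.452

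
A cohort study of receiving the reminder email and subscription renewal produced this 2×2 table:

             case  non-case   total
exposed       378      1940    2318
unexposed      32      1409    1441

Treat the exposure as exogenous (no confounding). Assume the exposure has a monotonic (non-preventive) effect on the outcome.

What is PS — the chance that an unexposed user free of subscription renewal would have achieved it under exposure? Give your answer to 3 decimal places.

p₁ = P(outcome | exposed) = 378/2318 = 0.16307
p₀ = P(outcome | unexposed) = 32/1441 = 0.022207
Under exogeneity and monotonicity, PS = (p₁ − p₀)/(1 − p₀).
PS = (0.16307 − 0.022207) / 0.97779 ≈ 0.1441

PS ≈ 0.144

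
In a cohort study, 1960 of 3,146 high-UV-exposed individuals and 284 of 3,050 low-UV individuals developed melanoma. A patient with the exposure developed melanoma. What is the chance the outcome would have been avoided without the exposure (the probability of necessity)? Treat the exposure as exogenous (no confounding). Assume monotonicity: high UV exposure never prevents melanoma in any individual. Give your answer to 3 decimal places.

p₁ = P(outcome | exposed) = 1960/3146 = 0.62301
p₀ = P(outcome | unexposed) = 284/3050 = 0.093115
Under exogeneity and monotonicity, PN = (p₁ − p₀) / p₁.
PN = (0.62301 − 0.093115) / 0.62301 = 0.5299 / 0.62301 ≈ 0.8505

PN ≈ 0.851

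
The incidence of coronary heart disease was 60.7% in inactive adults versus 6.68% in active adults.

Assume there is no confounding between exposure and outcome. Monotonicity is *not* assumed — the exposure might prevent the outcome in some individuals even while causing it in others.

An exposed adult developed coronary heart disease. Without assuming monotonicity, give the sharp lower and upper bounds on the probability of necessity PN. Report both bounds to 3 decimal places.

p₁ = 0.607, p₀ = 0.0668.
Under exogeneity alone the bounds on PN are max{0,(p₁−p₀)/p₁} ≤ PN ≤ min{1,(1−p₀)/p₁}.
  lower = (p₁ − p₀)/p₁ = 0.5402 / 0.607 ≈ 0.8900
  upper = min{1, (1 − p₀)/p₁} = 0.9332 / 0.607 ≈ 1.5374 → capped at 1

0.890 ≤ PN ≤ 1.000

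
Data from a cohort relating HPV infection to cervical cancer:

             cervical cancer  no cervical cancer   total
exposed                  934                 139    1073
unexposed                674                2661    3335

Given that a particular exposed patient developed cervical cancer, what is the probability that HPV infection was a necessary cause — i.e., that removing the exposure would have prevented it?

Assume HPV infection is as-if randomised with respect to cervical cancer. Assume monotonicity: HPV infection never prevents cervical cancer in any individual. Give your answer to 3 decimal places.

p₁ = P(outcome | exposed) = 934/1073 = 0.87046
p₀ = P(outcome | unexposed) = 674/3335 = 0.2021
Under exogeneity and monotonicity, PN = (p₁ − p₀) / p₁.
PN = (0.87046 − 0.2021) / 0.87046 = 0.66836 / 0.87046 ≈ 0.7678

PN ≈ 0.768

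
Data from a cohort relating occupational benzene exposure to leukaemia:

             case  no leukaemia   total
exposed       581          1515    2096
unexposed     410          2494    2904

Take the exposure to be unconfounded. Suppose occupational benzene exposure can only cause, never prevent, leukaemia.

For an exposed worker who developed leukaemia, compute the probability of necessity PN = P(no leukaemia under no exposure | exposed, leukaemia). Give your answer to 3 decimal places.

PN ≈ 0.491

p₁ = P(outcome | exposed) = 581/2096 = 0.27719
p₀ = P(outcome | unexposed) = 410/2904 = 0.14118
Under exogeneity and monotonicity, PN = (p₁ − p₀) / p₁.
PN = (0.27719 − 0.14118) / 0.27719 = 0.13601 / 0.27719 ≈ 0.4907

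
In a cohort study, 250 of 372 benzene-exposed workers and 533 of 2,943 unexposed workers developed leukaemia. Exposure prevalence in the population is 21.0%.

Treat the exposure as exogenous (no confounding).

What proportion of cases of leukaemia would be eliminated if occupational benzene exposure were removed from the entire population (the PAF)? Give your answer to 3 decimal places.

p₁ = P(outcome | exposed) = 250/372 = 0.67204
p₀ = P(outcome | unexposed) = 533/2943 = 0.18111
Overall risk P(Y=1) = π·p₁ + (1−π)·p₀ = 0.21×0.67204 + 0.79×0.18111 = 0.2842.
Under exogeneity, PAF = [P(Y=1) − p₀] / P(Y=1).
PAF = (0.2842 − 0.18111) / 0.2842 ≈ 0.3628

PAF ≈ 0.363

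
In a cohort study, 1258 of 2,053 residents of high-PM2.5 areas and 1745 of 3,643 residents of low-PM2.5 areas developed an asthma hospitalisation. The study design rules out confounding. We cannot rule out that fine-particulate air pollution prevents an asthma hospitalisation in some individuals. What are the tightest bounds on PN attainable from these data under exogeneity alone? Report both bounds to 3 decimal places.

p₁ = P(outcome | exposed) = 1258/2053 = 0.61276
p₀ = P(outcome | unexposed) = 1745/3643 = 0.479
Under exogeneity alone the bounds on PN are max{0,(p₁−p₀)/p₁} ≤ PN ≤ min{1,(1−p₀)/p₁}.
  lower = (p₁ − p₀)/p₁ = 0.13376 / 0.61276 ≈ 0.2183
  upper = min{1, (1 − p₀)/p₁} = 0.521 / 0.61276 ≈ 0.8502

0.218 ≤ PN ≤ 0.850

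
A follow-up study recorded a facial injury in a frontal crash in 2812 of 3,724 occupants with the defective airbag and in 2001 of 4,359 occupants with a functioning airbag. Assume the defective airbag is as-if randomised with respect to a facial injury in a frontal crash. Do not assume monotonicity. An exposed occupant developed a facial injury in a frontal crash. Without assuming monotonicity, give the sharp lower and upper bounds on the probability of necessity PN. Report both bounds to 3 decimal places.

0.392 ≤ PN ≤ 0.716

p₁ = P(outcome | exposed) = 2812/3724 = 0.7551
p₀ = P(outcome | unexposed) = 2001/4359 = 0.45905
Under exogeneity alone the bounds on PN are max{0,(p₁−p₀)/p₁} ≤ PN ≤ min{1,(1−p₀)/p₁}.
  lower = (p₁ − p₀)/p₁ = 0.29605 / 0.7551 ≈ 0.3921
  upper = min{1, (1 − p₀)/p₁} = 0.54095 / 0.7551 ≈ 0.7164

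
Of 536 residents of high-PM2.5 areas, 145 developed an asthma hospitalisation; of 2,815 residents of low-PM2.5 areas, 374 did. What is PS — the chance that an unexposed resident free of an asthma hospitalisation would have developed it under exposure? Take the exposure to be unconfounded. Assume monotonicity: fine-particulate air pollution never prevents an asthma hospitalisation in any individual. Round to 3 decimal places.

PS ≈ 0.159

p₁ = P(outcome | exposed) = 145/536 = 0.27052
p₀ = P(outcome | unexposed) = 374/2815 = 0.13286
Under exogeneity and monotonicity, PS = (p₁ − p₀) / (1 − p₀).
PS = (0.27052 − 0.13286) / (1 − 0.13286) = 0.13766 / 0.86714 ≈ 0.1588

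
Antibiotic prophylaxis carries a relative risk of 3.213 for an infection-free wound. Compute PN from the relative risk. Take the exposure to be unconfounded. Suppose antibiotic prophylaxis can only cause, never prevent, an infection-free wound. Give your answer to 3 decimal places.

PN ≈ 0.689

Under exogeneity and monotonicity, PN = (RR − 1) / RR = 1 − 1/RR.
PN = (3.213 − 1) / 3.213 = 2.213 / 3.213 ≈ 0.6888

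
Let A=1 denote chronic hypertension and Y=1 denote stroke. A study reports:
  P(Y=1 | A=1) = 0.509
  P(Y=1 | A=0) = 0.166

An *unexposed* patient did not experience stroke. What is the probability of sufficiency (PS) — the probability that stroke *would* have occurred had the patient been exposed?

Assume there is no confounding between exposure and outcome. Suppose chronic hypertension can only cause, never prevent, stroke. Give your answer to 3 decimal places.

PS ≈ 0.411

Let p₁ = 0.509, p₀ = 0.166.
Under exogeneity and monotonicity, PS = (p₁ − p₀) / (1 − p₀).
PS = (0.509 − 0.166) / (1 − 0.166) = 0.343 / 0.834 ≈ 0.4113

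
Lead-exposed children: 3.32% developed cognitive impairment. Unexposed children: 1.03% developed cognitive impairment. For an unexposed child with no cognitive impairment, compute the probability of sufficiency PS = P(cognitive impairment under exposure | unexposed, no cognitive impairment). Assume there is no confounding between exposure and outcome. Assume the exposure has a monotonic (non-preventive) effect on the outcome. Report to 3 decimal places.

PS ≈ 0.023

p₁ = 0.0332, p₀ = 0.0103.
Under exogeneity and monotonicity, PS = (p₁ − p₀) / (1 − p₀).
PS = (0.0332 − 0.0103) / (1 − 0.0103) = 0.0229 / 0.9897 ≈ 0.0231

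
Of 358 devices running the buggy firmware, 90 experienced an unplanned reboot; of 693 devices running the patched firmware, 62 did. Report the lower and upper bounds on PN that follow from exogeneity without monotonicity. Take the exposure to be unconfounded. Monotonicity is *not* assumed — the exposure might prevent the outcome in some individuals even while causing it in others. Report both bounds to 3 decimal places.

p₁ = P(outcome | exposed) = 90/358 = 0.2514
p₀ = P(outcome | unexposed) = 62/693 = 0.089466
Under exogeneity alone the bounds on PN are max{0,(p₁−p₀)/p₁} ≤ PN ≤ min{1,(1−p₀)/p₁}.
  lower = (p₁ − p₀)/p₁ = 0.16193 / 0.2514 ≈ 0.6441
  upper = min{1, (1 − p₀)/p₁} = 0.91053 / 0.2514 ≈ 3.6219 → capped at 1

0.644 ≤ PN ≤ 1.000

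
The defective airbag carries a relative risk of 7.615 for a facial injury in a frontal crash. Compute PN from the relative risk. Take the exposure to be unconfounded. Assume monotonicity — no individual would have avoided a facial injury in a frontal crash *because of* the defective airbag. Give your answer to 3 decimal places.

PN ≈ 0.869

Under exogeneity and monotonicity, PN = (RR − 1) / RR = 1 − 1/RR.
PN = (7.615 − 1) / 7.615 = 6.615 / 7.615 ≈ 0.8687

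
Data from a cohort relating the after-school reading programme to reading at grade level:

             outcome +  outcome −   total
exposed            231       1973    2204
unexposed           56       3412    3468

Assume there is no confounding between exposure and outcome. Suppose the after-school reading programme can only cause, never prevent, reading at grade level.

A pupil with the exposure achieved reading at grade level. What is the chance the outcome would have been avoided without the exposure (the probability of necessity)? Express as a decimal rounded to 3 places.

p₁ = P(outcome | exposed) = 231/2204 = 0.10481
p₀ = P(outcome | unexposed) = 56/3468 = 0.016148
Under exogeneity and monotonicity, PN = (p₁ − p₀)/p₁.
PN = (0.10481 − 0.016148) / 0.10481 ≈ 0.8459

PN ≈ 0.846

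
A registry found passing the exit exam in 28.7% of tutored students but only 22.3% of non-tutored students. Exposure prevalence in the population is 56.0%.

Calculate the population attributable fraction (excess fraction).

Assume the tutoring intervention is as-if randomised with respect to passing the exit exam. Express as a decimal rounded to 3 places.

PAF ≈ 0.138

p₁ = 0.287, p₀ = 0.223.
Overall risk P(Y=1) = π·p₁ + (1−π)·p₀ = 0.56×0.287 + 0.44×0.223 = 0.25884.
Under exogeneity, PAF = [P(Y=1) − p₀] / P(Y=1).
PAF = (0.25884 − 0.223) / 0.25884 ≈ 0.1385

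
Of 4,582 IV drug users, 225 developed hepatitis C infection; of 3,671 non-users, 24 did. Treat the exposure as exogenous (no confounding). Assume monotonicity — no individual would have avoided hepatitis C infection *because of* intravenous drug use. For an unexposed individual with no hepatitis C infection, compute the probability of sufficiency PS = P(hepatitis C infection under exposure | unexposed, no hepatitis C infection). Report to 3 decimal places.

PS ≈ 0.043

p₁ = P(outcome | exposed) = 225/4582 = 0.049105
p₀ = P(outcome | unexposed) = 24/3671 = 0.0065377
Under exogeneity and monotonicity, PS = (p₁ − p₀) / (1 − p₀).
PS = (0.049105 − 0.0065377) / (1 − 0.0065377) = 0.042567 / 0.99346 ≈ 0.0428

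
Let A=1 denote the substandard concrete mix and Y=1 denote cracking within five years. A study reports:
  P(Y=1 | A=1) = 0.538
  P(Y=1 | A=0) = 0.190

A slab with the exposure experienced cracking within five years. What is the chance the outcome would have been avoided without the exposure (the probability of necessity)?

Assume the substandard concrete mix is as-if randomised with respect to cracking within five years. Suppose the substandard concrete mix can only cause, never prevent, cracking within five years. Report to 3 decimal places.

Let p₁ = 0.538, p₀ = 0.19.
Under exogeneity and monotonicity, PN = (p₁ − p₀) / p₁.
PN = (0.538 − 0.19) / 0.538 = 0.348 / 0.538 ≈ 0.6468

PN ≈ 0.647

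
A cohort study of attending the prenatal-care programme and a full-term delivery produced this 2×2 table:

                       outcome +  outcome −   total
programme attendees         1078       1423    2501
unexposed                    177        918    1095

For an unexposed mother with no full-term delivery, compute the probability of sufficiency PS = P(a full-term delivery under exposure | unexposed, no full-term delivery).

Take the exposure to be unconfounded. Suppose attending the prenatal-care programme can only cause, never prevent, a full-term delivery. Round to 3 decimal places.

PS ≈ 0.321

p₁ = P(outcome | exposed) = 1078/2501 = 0.43103
p₀ = P(outcome | unexposed) = 177/1095 = 0.16164
Under exogeneity and monotonicity, PS = (p₁ − p₀)/(1 − p₀).
PS = (0.43103 − 0.16164) / 0.83836 ≈ 0.3213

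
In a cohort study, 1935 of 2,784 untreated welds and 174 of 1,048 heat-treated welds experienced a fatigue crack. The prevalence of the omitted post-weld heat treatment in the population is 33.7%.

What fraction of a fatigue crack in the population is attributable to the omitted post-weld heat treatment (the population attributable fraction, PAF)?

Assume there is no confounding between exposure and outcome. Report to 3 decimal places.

p₁ = P(outcome | exposed) = 1935/2784 = 0.69504
p₀ = P(outcome | unexposed) = 174/1048 = 0.16603
Overall risk P(Y=1) = π·p₁ + (1−π)·p₀ = 0.337×0.69504 + 0.663×0.16603 = 0.34431.
Under exogeneity, PAF = [P(Y=1) − p₀] / P(Y=1).
PAF = (0.34431 − 0.16603) / 0.34431 ≈ 0.5178

PAF ≈ 0.518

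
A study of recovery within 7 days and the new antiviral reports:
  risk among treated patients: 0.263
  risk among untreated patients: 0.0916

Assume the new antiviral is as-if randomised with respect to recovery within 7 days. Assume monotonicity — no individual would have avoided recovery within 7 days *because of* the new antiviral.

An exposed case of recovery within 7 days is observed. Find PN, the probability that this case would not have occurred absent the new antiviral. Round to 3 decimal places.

Let p₁ = 0.263, p₀ = 0.0916.
Under exogeneity and monotonicity, PN = (p₁ − p₀) / p₁.
PN = (0.263 − 0.0916) / 0.263 = 0.1714 / 0.263 ≈ 0.6517

PN ≈ 0.652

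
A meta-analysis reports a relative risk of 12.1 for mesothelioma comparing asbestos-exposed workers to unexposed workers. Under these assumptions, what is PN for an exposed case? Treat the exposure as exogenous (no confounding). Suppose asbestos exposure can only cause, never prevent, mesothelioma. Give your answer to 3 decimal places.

PN ≈ 0.917

Under exogeneity and monotonicity, PN = (RR − 1) / RR = 1 − 1/RR.
PN = (12.1 − 1) / 12.1 = 11.1 / 12.1 ≈ 0.9174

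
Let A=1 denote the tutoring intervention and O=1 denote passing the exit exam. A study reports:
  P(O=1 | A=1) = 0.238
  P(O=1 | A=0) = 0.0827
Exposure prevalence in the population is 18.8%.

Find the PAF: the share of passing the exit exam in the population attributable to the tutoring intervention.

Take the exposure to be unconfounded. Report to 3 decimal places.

Let p₁ = 0.238, p₀ = 0.0827.
Overall risk P(Y=1) = π·p₁ + (1−π)·p₀ = 0.188×0.238 + 0.812×0.0827 = 0.1119.
Under exogeneity, PAF = [P(Y=1) − p₀] / P(Y=1).
PAF = (0.1119 − 0.0827) / 0.1119 ≈ 0.2609

PAF ≈ 0.261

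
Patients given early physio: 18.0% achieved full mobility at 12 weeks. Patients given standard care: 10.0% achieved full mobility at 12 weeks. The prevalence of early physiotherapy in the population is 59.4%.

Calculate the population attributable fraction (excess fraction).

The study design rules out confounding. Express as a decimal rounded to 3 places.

PAF ≈ 0.322

p₁ = 0.18, p₀ = 0.1.
Overall risk P(Y=1) = π·p₁ + (1−π)·p₀ = 0.594×0.18 + 0.406×0.1 = 0.14752.
Under exogeneity, PAF = [P(Y=1) − p₀] / P(Y=1).
PAF = (0.14752 − 0.1) / 0.14752 ≈ 0.3221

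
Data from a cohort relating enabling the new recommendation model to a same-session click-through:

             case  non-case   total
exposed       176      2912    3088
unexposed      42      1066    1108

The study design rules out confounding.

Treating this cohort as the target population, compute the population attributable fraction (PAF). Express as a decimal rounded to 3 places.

p₁ = P(outcome | exposed) = 176/3088 = 0.056995
p₀ = P(outcome | unexposed) = 42/1108 = 0.037906
Exposure prevalence π = 3088/4196 = 0.73594; overall risk P(Y=1) = 0.051954.
Under exogeneity, PAF = [P(Y=1) − p₀]/P(Y=1).
PAF = (0.051954 − 0.037906) / 0.051954 ≈ 0.2704

PAF ≈ 0.270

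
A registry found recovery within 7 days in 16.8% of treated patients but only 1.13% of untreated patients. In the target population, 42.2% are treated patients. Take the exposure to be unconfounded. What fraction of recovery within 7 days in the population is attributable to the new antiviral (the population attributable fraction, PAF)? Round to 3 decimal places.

PAF ≈ 0.854

p₁ = 0.168, p₀ = 0.0113.
Overall risk P(Y=1) = π·p₁ + (1−π)·p₀ = 0.422×0.168 + 0.578×0.0113 = 0.077427.
Under exogeneity, PAF = [P(Y=1) − p₀] / P(Y=1).
PAF = (0.077427 − 0.0113) / 0.077427 ≈ 0.8541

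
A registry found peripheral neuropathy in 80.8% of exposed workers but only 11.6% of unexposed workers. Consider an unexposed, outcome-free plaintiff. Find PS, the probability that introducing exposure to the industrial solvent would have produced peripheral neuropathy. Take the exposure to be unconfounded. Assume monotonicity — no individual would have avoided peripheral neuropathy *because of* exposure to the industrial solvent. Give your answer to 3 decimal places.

PS ≈ 0.783

p₁ = 0.808, p₀ = 0.116.
Under exogeneity and monotonicity, PS = (p₁ − p₀) / (1 − p₀).
PS = (0.808 − 0.116) / (1 − 0.116) = 0.692 / 0.884 ≈ 0.7828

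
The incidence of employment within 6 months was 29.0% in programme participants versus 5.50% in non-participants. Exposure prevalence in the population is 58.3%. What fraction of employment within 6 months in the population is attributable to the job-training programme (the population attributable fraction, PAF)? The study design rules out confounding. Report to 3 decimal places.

p₁ = 0.29, p₀ = 0.055.
Overall risk P(Y=1) = π·p₁ + (1−π)·p₀ = 0.583×0.29 + 0.417×0.055 = 0.192.
Under exogeneity, PAF = [P(Y=1) − p₀] / P(Y=1).
PAF = (0.192 − 0.055) / 0.192 ≈ 0.7135

PAF ≈ 0.714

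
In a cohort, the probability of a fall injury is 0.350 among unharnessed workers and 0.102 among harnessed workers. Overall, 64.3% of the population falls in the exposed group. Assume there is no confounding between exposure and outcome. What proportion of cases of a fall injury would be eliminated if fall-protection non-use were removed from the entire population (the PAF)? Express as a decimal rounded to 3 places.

PAF ≈ 0.610

Let p₁ = 0.35, p₀ = 0.102.
Overall risk P(Y=1) = π·p₁ + (1−π)·p₀ = 0.643×0.35 + 0.357×0.102 = 0.26146.
Under exogeneity, PAF = [P(Y=1) − p₀] / P(Y=1).
PAF = (0.26146 − 0.102) / 0.26146 ≈ 0.6099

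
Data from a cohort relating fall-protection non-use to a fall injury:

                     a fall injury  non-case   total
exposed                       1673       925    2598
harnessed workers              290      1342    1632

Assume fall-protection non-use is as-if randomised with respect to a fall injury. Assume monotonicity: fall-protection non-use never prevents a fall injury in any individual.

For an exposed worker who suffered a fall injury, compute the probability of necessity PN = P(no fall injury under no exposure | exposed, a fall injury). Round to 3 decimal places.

p₁ = P(outcome | exposed) = 1673/2598 = 0.64396
p₀ = P(outcome | unexposed) = 290/1632 = 0.1777
Under exogeneity and monotonicity, PN = (p₁ − p₀)/p₁.
PN = (0.64396 − 0.1777) / 0.64396 ≈ 0.7241

PN ≈ 0.724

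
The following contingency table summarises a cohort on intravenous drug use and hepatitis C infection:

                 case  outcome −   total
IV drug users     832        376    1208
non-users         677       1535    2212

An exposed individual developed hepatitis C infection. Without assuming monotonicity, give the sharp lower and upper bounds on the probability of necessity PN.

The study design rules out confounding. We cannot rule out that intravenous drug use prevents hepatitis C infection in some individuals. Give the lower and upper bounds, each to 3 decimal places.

p₁ = P(outcome | exposed) = 832/1208 = 0.68874
p₀ = P(outcome | unexposed) = 677/2212 = 0.30606
Under exogeneity alone the bounds on PN are max{0,(p₁−p₀)/p₁} ≤ PN ≤ min{1,(1−p₀)/p₁}.
  lower = (p₁ − p₀)/p₁ = 0.38268 / 0.68874 ≈ 0.5556
  upper = min{1, (1 − p₀)/p₁} = 0.69394 / 0.68874 ≈ 1.0076 → capped at 1

0.556 ≤ PN ≤ 1.000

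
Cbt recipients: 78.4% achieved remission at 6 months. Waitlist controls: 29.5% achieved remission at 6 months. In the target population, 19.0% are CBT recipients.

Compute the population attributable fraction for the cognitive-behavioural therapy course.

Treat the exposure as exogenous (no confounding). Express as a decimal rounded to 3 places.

PAF ≈ 0.240

p₁ = 0.784, p₀ = 0.295.
Overall risk P(Y=1) = π·p₁ + (1−π)·p₀ = 0.19×0.784 + 0.81×0.295 = 0.38791.
Under exogeneity, PAF = [P(Y=1) − p₀] / P(Y=1).
PAF = (0.38791 − 0.295) / 0.38791 ≈ 0.2395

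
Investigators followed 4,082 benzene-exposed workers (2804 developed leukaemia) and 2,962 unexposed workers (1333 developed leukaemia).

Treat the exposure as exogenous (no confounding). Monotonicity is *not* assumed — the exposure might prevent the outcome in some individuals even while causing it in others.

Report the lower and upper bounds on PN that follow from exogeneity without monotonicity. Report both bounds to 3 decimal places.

0.345 ≤ PN ≤ 0.801

p₁ = P(outcome | exposed) = 2804/4082 = 0.68692
p₀ = P(outcome | unexposed) = 1333/2962 = 0.45003
Under exogeneity alone the bounds on PN are max{0,(p₁−p₀)/p₁} ≤ PN ≤ min{1,(1−p₀)/p₁}.
  lower = (p₁ − p₀)/p₁ = 0.23688 / 0.68692 ≈ 0.3449
  upper = min{1, (1 − p₀)/p₁} = 0.54997 / 0.68692 ≈ 0.8006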